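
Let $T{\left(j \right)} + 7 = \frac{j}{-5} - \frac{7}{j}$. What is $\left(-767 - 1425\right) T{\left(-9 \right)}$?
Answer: $\frac{436208}{45} \approx 9693.5$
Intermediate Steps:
$T{\left(j \right)} = -7 - \frac{7}{j} - \frac{j}{5}$ ($T{\left(j \right)} = -7 + \left(\frac{j}{-5} - \frac{7}{j}\right) = -7 + \left(j \left(- \frac{1}{5}\right) - \frac{7}{j}\right) = -7 - \left(\frac{7}{j} + \frac{j}{5}\right) = -7 - \frac{7}{j} - \frac{j}{5}$)
$\left(-767 - 1425\right) T{\left(-9 \right)} = \left(-767 - 1425\right) \left(-7 - \frac{7}{-9} - - \frac{9}{5}\right) = - 2192 \left(-7 - - \frac{7}{9} + \frac{9}{5}\right) = - 2192 \left(-7 + \frac{7}{9} + \frac{9}{5}\right) = \left(-2192\right) \left(- \frac{199}{45}\right) = \frac{436208}{45}$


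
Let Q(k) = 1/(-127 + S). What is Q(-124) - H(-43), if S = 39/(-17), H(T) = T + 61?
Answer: -39581/2198 ≈ -18.008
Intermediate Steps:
H(T) = 61 + T
S = -39/17 (S = 39*(-1/17) = -39/17 ≈ -2.2941)
Q(k) = -17/2198 (Q(k) = 1/(-127 - 39/17) = 1/(-2198/17) = -17/2198)
Q(-124) - H(-43) = -17/2198 - (61 - 43) = -17/2198 - 1*18 = -17/2198 - 18 = -39581/2198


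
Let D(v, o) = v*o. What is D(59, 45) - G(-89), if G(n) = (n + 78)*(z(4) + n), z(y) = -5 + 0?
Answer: 1621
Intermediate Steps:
z(y) = -5
D(v, o) = o*v
G(n) = (-5 + n)*(78 + n) (G(n) = (n + 78)*(-5 + n) = (78 + n)*(-5 + n) = (-5 + n)*(78 + n))
D(59, 45) - G(-89) = 45*59 - (-390 + (-89)**2 + 73*(-89)) = 2655 - (-390 + 7921 - 6497) = 2655 - 1*1034 = 2655 - 1034 = 1621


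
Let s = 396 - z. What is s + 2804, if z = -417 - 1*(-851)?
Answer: 2766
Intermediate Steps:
z = 434 (z = -417 + 851 = 434)
s = -38 (s = 396 - 1*434 = 396 - 434 = -38)
s + 2804 = -38 + 2804 = 2766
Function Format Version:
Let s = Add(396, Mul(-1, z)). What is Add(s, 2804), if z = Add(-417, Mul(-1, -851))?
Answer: 2766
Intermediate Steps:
z = 434 (z = Add(-417, 851) = 434)
s = -38 (s = Add(396, Mul(-1, 434)) = Add(396, -434) = -38)
Add(s, 2804) = Add(-38, 2804) = 2766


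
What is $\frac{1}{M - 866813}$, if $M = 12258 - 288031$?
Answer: $- \frac{1}{1142586} \approx -8.7521 \cdot 10^{-7}$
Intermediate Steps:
$M = -275773$ ($M = 12258 - 288031 = -275773$)
$\frac{1}{M - 866813} = \frac{1}{-275773 - 866813} = \frac{1}{-1142586} = - \frac{1}{1142586}$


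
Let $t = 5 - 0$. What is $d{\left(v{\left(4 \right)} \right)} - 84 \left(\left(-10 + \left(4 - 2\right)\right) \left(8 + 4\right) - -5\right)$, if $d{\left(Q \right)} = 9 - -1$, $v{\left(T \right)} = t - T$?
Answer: $7654$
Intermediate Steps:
$t = 5$ ($t = 5 + 0 = 5$)
$v{\left(T \right)} = 5 - T$
$d{\left(Q \right)} = 10$ ($d{\left(Q \right)} = 9 + 1 = 10$)
$d{\left(v{\left(4 \right)} \right)} - 84 \left(\left(-10 + \left(4 - 2\right)\right) \left(8 + 4\right) - -5\right) = 10 - 84 \left(\left(-10 + \left(4 - 2\right)\right) \left(8 + 4\right) - -5\right) = 10 - 84 \left(\left(-10 + \left(4 - 2\right)\right) 12 + 5\right) = 10 - 84 \left(\left(-10 + 2\right) 12 + 5\right) = 10 - 84 \left(\left(-8\right) 12 + 5\right) = 10 - 84 \left(-96 + 5\right) = 10 - -7644 = 10 + 7644 = 7654$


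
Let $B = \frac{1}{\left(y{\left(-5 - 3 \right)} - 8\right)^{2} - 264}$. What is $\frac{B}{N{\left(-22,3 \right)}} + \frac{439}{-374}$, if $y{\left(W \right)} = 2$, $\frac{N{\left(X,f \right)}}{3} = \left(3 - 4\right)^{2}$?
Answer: $- \frac{150325}{127908} \approx -1.1753$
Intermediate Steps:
$N{\left(X,f \right)} = 3$ ($N{\left(X,f \right)} = 3 \left(3 - 4\right)^{2} = 3 \left(-1\right)^{2} = 3 \cdot 1 = 3$)
$B = - \frac{1}{228}$ ($B = \frac{1}{\left(2 - 8\right)^{2} - 264} = \frac{1}{\left(-6\right)^{2} - 264} = \frac{1}{36 - 264} = \frac{1}{-228} = - \frac{1}{228} \approx -0.004386$)
$\frac{B}{N{\left(-22,3 \right)}} + \frac{439}{-374} = - \frac{1}{228 \cdot 3} + \frac{439}{-374} = \left(- \frac{1}{228}\right) \frac{1}{3} + 439 \left(- \frac{1}{374}\right) = - \frac{1}{684} - \frac{439}{374} = - \frac{150325}{127908}$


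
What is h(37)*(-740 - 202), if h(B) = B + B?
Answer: -69708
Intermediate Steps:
h(B) = 2*B
h(37)*(-740 - 202) = (2*37)*(-740 - 202) = 74*(-942) = -69708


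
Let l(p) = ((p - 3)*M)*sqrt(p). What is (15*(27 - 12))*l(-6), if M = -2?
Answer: 4050*I*sqrt(6) ≈ 9920.4*I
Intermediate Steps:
l(p) = sqrt(p)*(6 - 2*p) (l(p) = ((p - 3)*(-2))*sqrt(p) = ((-3 + p)*(-2))*sqrt(p) = (6 - 2*p)*sqrt(p) = sqrt(p)*(6 - 2*p))
(15*(27 - 12))*l(-6) = (15*(27 - 12))*(2*sqrt(-6)*(3 - 1*(-6))) = (15*15)*(2*(I*sqrt(6))*(3 + 6)) = 225*(2*(I*sqrt(6))*9) = 225*(18*I*sqrt(6)) = 4050*I*sqrt(6)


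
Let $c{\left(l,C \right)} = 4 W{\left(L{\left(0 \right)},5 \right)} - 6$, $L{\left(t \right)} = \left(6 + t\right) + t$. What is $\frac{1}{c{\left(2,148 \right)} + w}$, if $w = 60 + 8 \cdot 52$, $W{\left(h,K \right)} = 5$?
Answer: $\frac{1}{490} \approx 0.0020408$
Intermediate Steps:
$L{\left(t \right)} = 6 + 2 t$
$c{\left(l,C \right)} = 14$ ($c{\left(l,C \right)} = 4 \cdot 5 - 6 = 20 - 6 = 14$)
$w = 476$ ($w = 60 + 416 = 476$)
$\frac{1}{c{\left(2,148 \right)} + w} = \frac{1}{14 + 476} = \frac{1}{490}$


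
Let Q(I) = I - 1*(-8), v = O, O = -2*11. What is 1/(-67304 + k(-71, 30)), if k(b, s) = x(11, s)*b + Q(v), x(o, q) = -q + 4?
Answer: -1/65472 ≈ -1.5274e-5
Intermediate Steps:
x(o, q) = 4 - q
O = -22
v = -22
Q(I) = 8 + I (Q(I) = I + 8 = 8 + I)
k(b, s) = -14 + b*(4 - s) (k(b, s) = (4 - s)*b + (8 - 22) = b*(4 - s) - 14 = -14 + b*(4 - s))
1/(-67304 + k(-71, 30)) = 1/(-67304 + (-14 - 1*(-71)*(-4 + 30))) = 1/(-67304 + (-14 - 1*(-71)*26)) = 1/(-67304 + (-14 + 1846)) = 1/(-67304 + 1832) = 1/(-65472) = -1/65472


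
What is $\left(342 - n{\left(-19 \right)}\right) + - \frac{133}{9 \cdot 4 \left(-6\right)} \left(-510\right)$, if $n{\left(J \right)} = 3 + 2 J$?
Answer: $\frac{2267}{36} \approx 62.972$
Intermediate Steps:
$\left(342 - n{\left(-19 \right)}\right) + - \frac{133}{9 \cdot 4 \left(-6\right)} \left(-510\right) = \left(342 - \left(3 + 2 \left(-19\right)\right)\right) + - \frac{133}{9 \cdot 4 \left(-6\right)} \left(-510\right) = \left(342 - \left(3 - 38\right)\right) + - \frac{133}{36 \left(-6\right)} \left(-510\right) = \left(342 - -35\right) + - \frac{133}{-216} \left(-510\right) = \left(342 + 35\right) + \left(-133\right) \left(- \frac{1}{216}\right) \left(-510\right) = 377 + \frac{133}{216} \left(-510\right) = 377 - \frac{11305}{36} = \frac{2267}{36}$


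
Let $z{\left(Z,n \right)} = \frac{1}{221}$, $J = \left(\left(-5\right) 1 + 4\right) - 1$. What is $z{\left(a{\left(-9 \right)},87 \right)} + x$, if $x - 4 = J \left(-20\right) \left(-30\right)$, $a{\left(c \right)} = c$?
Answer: $- \frac{264315}{221} \approx -1196.0$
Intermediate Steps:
$J = -2$ ($J = \left(-5 + 4\right) - 1 = -1 - 1 = -2$)
$z{\left(Z,n \right)} = \frac{1}{221}$
$x = -1196$ ($x = 4 + \left(-2\right) \left(-20\right) \left(-30\right) = 4 + 40 \left(-30\right) = 4 - 1200 = -1196$)
$z{\left(a{\left(-9 \right)},87 \right)} + x = \frac{1}{221} - 1196 = - \frac{264315}{221}$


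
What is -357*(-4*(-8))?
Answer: -11424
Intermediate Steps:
-357*(-4*(-8)) = -11424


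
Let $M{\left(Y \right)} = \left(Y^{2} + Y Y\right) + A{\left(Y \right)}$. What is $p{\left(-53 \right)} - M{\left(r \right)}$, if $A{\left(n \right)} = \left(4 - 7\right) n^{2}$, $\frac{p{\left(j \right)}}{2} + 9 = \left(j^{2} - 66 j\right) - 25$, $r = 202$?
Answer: $53350$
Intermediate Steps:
$p{\left(j \right)} = -68 - 132 j + 2 j^{2}$ ($p{\left(j \right)} = -18 + 2 \left(\left(j^{2} - 66 j\right) - 25\right) = -18 + 2 \left(-25 + j^{2} - 66 j\right) = -18 - \left(50 - 2 j^{2} + 132 j\right) = -68 - 132 j + 2 j^{2}$)
$A{\left(n \right)} = - 3 n^{2}$
$M{\left(Y \right)} = - Y^{2}$ ($M{\left(Y \right)} = \left(Y^{2} + Y Y\right) - 3 Y^{2} = \left(Y^{2} + Y^{2}\right) - 3 Y^{2} = 2 Y^{2} - 3 Y^{2} = - Y^{2}$)
$p{\left(-53 \right)} - M{\left(r \right)} = \left(-68 - -6996 + 2 \left(-53\right)^{2}\right) - - 202^{2} = \left(-68 + 6996 + 2 \cdot 2809\right) - \left(-1\right) 40804 = \left(-68 + 6996 + 5618\right) - -40804 = 12546 + 40804 = 53350$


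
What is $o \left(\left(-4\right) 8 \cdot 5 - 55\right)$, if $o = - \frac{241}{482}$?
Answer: $\frac{215}{2} \approx 107.5$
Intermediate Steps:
$o = - \frac{1}{2}$ ($o = \left(-241\right) \frac{1}{482} = - \frac{1}{2} \approx -0.5$)
$o \left(\left(-4\right) 8 \cdot 5 - 55\right) = - \frac{\left(-4\right) 8 \cdot 5 - 55}{2} = - \frac{\left(-32\right) 5 - 55}{2} = - \frac{-160 - 55}{2} = \left(- \frac{1}{2}\right) \left(-215\right) = \frac{215}{2}$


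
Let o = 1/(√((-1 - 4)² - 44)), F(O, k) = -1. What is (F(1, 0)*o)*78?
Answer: 78*I*√19/19 ≈ 17.894*I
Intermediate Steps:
o = -I*√19/19 (o = 1/(√((-5)² - 44)) = 1/(√(25 - 44)) = 1/(√(-19)) = 1/(I*√19) = -I*√19/19 ≈ -0.22942*I)
(F(1, 0)*o)*78 = -(-1)*I*√19/19*78 = (I*√19/19)*78 = 78*I*√19/19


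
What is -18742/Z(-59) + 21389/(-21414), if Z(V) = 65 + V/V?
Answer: -22375159/78518 ≈ -284.97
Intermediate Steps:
Z(V) = 66 (Z(V) = 65 + 1 = 66)
-18742/Z(-59) + 21389/(-21414) = -18742/66 + 21389/(-21414) = -18742*1/66 + 21389*(-1/21414) = -9371/33 - 21389/21414 = -22375159/78518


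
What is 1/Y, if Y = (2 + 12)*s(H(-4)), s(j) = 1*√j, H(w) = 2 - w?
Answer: √6/84 ≈ 0.029161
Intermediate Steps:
s(j) = √j
Y = 14*√6 (Y = (2 + 12)*√(2 - 1*(-4)) = 14*√(2 + 4) = 14*√6 ≈ 34.293)
1/Y = 1/(14*√6) = √6/84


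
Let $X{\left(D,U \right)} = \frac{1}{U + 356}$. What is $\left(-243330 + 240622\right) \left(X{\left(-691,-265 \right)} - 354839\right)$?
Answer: $\frac{87442262384}{91} \approx 9.609 \cdot 10^{8}$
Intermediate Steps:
$X{\left(D,U \right)} = \frac{1}{356 + U}$
$\left(-243330 + 240622\right) \left(X{\left(-691,-265 \right)} - 354839\right) = \left(-243330 + 240622\right) \left(\frac{1}{356 - 265} - 354839\right) = - 2708 \left(\frac{1}{91} - 354839\right) = \left(-2708\right) \left(- \frac{32290348}{91}\right) = \frac{87442262384}{91}$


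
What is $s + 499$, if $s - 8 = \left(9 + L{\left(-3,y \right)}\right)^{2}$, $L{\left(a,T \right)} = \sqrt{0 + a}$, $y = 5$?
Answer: $585 + 18 i \sqrt{3} \approx 585.0 + 31.177 i$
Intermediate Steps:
$L{\left(a,T \right)} = \sqrt{a}$
$s = 8 + \left(9 + i \sqrt{3}\right)^{2}$ ($s = 8 + \left(9 + \sqrt{-3}\right)^{2} = 8 + \left(9 + i \sqrt{3}\right)^{2} \approx 86.0 + 31.177 i$)
$s + 499 = \left(86 + 18 i \sqrt{3}\right) + 499 = 585 + 18 i \sqrt{3}$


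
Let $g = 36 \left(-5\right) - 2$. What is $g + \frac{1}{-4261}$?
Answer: $- \frac{775503}{4261} \approx -182.0$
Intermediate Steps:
$g = -182$ ($g = -180 - 2 = -182$)
$g + \frac{1}{-4261} = -182 + \frac{1}{-4261} = -182 - \frac{1}{4261} = - \frac{775503}{4261}$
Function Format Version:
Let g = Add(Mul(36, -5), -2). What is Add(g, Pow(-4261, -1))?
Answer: Rational(-775503, 4261) ≈ -182.00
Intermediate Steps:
g = -182 (g = Add(-180, -2) = -182)
Add(g, Pow(-4261, -1)) = Add(-182, Pow(-4261, -1)) = Add(-182, Rational(-1, 4261)) = Rational(-775503, 4261)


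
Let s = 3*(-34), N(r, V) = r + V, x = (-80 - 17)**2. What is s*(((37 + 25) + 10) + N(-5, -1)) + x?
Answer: 2677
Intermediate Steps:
x = 9409 (x = (-97)**2 = 9409)
N(r, V) = V + r
s = -102
s*(((37 + 25) + 10) + N(-5, -1)) + x = -102*(((37 + 25) + 10) + (-1 - 5)) + 9409 = -102*((62 + 10) - 6) + 9409 = -102*(72 - 6) + 9409 = -102*66 + 9409 = -6732 + 9409 = 2677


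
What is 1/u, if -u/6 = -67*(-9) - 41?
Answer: -1/3372 ≈ -0.00029656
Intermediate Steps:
u = -3372 (u = -6*(-67*(-9) - 41) = -6*(603 - 41) = -6*562 = -3372)
1/u = 1/(-3372) = -1/3372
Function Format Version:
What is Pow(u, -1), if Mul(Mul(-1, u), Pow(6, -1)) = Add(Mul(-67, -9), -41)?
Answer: Rational(-1, 3372) ≈ -0.00029656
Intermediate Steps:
u = -3372 (u = Mul(-6, Add(Mul(-67, -9), -41)) = Mul(-6, Add(603, -41)) = Mul(-6, 562) = -3372)
Pow(u, -1) = Pow(-3372, -1) = Rational(-1, 3372)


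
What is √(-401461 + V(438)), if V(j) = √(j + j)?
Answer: √(-401461 + 2*√219) ≈ 633.59*I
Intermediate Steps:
V(j) = √2*√j (V(j) = √(2*j) = √2*√j)
√(-401461 + V(438)) = √(-401461 + √2*√438) = √(-401461 + 2*√219)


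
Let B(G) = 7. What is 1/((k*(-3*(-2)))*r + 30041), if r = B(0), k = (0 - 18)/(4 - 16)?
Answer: 1/30104 ≈ 3.3218e-5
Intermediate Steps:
k = 3/2 (k = -18/(-12) = -18*(-1/12) = 3/2 ≈ 1.5000)
r = 7
1/((k*(-3*(-2)))*r + 30041) = 1/((3*(-3*(-2))/2)*7 + 30041) = 1/(((3/2)*6)*7 + 30041) = 1/(9*7 + 30041) = 1/(63 + 30041) = 1/30104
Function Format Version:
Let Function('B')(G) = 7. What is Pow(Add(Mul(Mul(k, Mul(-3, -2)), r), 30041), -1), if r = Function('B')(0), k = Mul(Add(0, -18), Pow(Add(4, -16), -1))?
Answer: Rational(1, 30104) ≈ 3.3218e-5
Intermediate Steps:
k = Rational(3, 2) (k = Mul(-18, Pow(-12, -1)) = Mul(-18, Rational(-1, 12)) = Rational(3, 2) ≈ 1.5000)
r = 7
Pow(Add(Mul(Mul(k, Mul(-3, -2)), r), 30041), -1) = Pow(Add(Mul(Mul(Rational(3, 2), Mul(-3, -2)), 7), 30041), -1) = Pow(Add(Mul(Mul(Rational(3, 2), 6), 7), 30041), -1) = Pow(Add(Mul(9, 7), 30041), -1) = Pow(Add(63, 30041), -1) = Pow(30104, -1) = Rational(1, 30104)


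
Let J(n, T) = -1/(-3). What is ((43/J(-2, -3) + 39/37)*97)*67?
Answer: 31273188/37 ≈ 8.4522e+5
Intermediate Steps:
J(n, T) = ⅓ (J(n, T) = -1*(-⅓) = ⅓)
((43/J(-2, -3) + 39/37)*97)*67 = ((43/(⅓) + 39/37)*97)*67 = ((43*3 + 39*(1/37))*97)*67 = ((129 + 39/37)*97)*67 = ((4812/37)*97)*67 = (466764/37)*67 = 31273188/37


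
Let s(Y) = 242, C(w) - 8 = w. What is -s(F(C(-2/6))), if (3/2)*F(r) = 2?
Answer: -242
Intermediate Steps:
C(w) = 8 + w
F(r) = 4/3 (F(r) = (⅔)*2 = 4/3)
-s(F(C(-2/6))) = -1*242 = -242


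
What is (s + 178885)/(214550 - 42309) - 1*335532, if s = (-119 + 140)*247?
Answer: -57792183140/172241 ≈ -3.3553e+5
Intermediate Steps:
s = 5187 (s = 21*247 = 5187)
(s + 178885)/(214550 - 42309) - 1*335532 = (5187 + 178885)/(214550 - 42309) - 1*335532 = 184072/172241 - 335532 = -57792183140/172241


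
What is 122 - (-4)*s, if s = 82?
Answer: 450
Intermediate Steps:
122 - (-4)*s = 122 - (-4)*82 = 122 - 1*(-328) = 122 + 328 = 450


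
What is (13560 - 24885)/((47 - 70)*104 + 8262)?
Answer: -2265/1174 ≈ -1.9293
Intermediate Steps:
(13560 - 24885)/((47 - 70)*104 + 8262) = -11325/(-23*104 + 8262) = -11325/(-2392 + 8262) = -11325/5870 = -11325*1/5870 = -2265/1174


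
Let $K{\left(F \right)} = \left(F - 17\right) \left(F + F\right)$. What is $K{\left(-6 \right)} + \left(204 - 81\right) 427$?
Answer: $52797$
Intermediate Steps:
$K{\left(F \right)} = 2 F \left(-17 + F\right)$ ($K{\left(F \right)} = \left(-17 + F\right) 2 F = 2 F \left(-17 + F\right)$)
$K{\left(-6 \right)} + \left(204 - 81\right) 427 = 2 \left(-6\right) \left(-17 - 6\right) + \left(204 - 81\right) 427 = 2 \left(-6\right) \left(-23\right) + \left(204 - 81\right) 427 = 276 + 123 \cdot 427 = 276 + 52521 = 52797$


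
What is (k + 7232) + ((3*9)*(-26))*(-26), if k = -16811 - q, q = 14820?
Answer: -6147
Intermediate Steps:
k = -31631 (k = -16811 - 1*14820 = -16811 - 14820 = -31631)
(k + 7232) + ((3*9)*(-26))*(-26) = (-31631 + 7232) + ((3*9)*(-26))*(-26) = -24399 + (27*(-26))*(-26) = -24399 - 702*(-26) = -24399 + 18252 = -6147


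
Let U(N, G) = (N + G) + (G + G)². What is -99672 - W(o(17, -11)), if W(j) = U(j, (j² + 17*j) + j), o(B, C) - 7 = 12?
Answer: -2077230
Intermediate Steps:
o(B, C) = 19 (o(B, C) = 7 + 12 = 19)
U(N, G) = G + N + 4*G² (U(N, G) = (G + N) + (2*G)² = (G + N) + 4*G² = G + N + 4*G²)
W(j) = j² + 4*(j² + 18*j)² + 19*j (W(j) = ((j² + 17*j) + j) + j + 4*((j² + 17*j) + j)² = (j² + 18*j) + j + 4*(j² + 18*j)² = j² + 4*(j² + 18*j)² + 19*j)
-99672 - W(o(17, -11)) = -99672 - 19*(19 + 19 + 4*19*(18 + 19)²) = -99672 - 19*(19 + 19 + 4*19*37²) = -99672 - 19*(19 + 19 + 4*19*1369) = -99672 - 19*(19 + 19 + 104044) = -99672 - 19*104082 = -99672 - 1*1977558 = -99672 - 1977558 = -2077230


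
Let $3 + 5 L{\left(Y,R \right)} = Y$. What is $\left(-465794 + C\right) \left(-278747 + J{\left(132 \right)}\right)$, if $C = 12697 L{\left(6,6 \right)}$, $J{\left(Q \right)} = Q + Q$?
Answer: $\frac{637970856557}{5} \approx 1.2759 \cdot 10^{11}$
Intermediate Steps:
$L{\left(Y,R \right)} = - \frac{3}{5} + \frac{Y}{5}$
$J{\left(Q \right)} = 2 Q$
$C = \frac{38091}{5}$ ($C = 12697 \left(- \frac{3}{5} + \frac{1}{5} \cdot 6\right) = 12697 \left(- \frac{3}{5} + \frac{6}{5}\right) = 12697 \cdot \frac{3}{5} = \frac{38091}{5} \approx 7618.2$)
$\left(-465794 + C\right) \left(-278747 + J{\left(132 \right)}\right) = \left(-465794 + \frac{38091}{5}\right) \left(-278747 + 2 \cdot 132\right) = - \frac{2290879 \left(-278747 + 264\right)}{5} = \left(- \frac{2290879}{5}\right) \left(-278483\right) = \frac{637970856557}{5}$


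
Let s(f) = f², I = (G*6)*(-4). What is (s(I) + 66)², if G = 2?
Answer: 5616900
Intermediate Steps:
I = -48 (I = (2*6)*(-4) = 12*(-4) = -48)
(s(I) + 66)² = ((-48)² + 66)² = (2304 + 66)² = 2370² = 5616900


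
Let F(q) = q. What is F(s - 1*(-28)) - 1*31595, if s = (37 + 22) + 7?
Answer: -31501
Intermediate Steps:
s = 66 (s = 59 + 7 = 66)
F(s - 1*(-28)) - 1*31595 = (66 - 1*(-28)) - 1*31595 = (66 + 28) - 31595 = 94 - 31595 = -31501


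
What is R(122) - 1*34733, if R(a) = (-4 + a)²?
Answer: -20809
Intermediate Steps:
R(122) - 1*34733 = (-4 + 122)² - 1*34733 = 118² - 34733 = 13924 - 34733 = -20809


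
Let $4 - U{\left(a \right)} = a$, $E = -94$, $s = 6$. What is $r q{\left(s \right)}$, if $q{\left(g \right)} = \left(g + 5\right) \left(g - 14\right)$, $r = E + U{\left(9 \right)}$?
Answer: $8712$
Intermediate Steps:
$U{\left(a \right)} = 4 - a$
$r = -99$ ($r = -94 + \left(4 - 9\right) = -94 - 5 = -99$)
$q{\left(g \right)} = \left(-14 + g\right) \left(5 + g\right)$ ($q{\left(g \right)} = \left(5 + g\right) \left(-14 + g\right) = \left(-14 + g\right) \left(5 + g\right)$)
$r q{\left(s \right)} = - 99 \left(-70 + 6^{2} - 54\right) = - 99 \left(-70 + 36 - 54\right) = \left(-99\right) \left(-88\right) = 8712$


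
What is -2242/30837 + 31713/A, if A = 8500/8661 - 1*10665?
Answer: -456681999209/149902008495 ≈ -3.0465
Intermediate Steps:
A = -92361065/8661 (A = 8500*(1/8661) - 10665 = 8500/8661 - 10665 = -92361065/8661 ≈ -10664.)
-2242/30837 + 31713/A = -2242/30837 + 31713/(-92361065/8661) = -2242*1/30837 + 31713*(-8661/92361065) = -118/1623 - 274666293/92361065 = -456681999209/149902008495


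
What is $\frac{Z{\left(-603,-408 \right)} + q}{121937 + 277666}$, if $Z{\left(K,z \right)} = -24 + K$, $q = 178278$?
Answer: $\frac{59217}{133201} \approx 0.44457$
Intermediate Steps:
$\frac{Z{\left(-603,-408 \right)} + q}{121937 + 277666} = \frac{\left(-24 - 603\right) + 178278}{121937 + 277666} = \frac{-627 + 178278}{399603} = 177651 \cdot \frac{1}{399603} = \frac{59217}{133201}$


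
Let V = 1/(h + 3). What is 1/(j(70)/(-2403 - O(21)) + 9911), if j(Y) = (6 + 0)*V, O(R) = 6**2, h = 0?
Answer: 2439/24172927 ≈ 0.00010090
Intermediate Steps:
O(R) = 36
V = 1/3 (V = 1/(0 + 3) = 1/3 ≈ 0.33333)
j(Y) = 2 (j(Y) = (6 + 0)*(1/3) = 6*(1/3) = 2)
1/(j(70)/(-2403 - O(21)) + 9911) = 1/(2/(-2403 - 1*36) + 9911) = 1/(2/(-2403 - 36) + 9911) = 1/(2/(-2439) + 9911) = 1/(2*(-1/2439) + 9911) = 1/(-2/2439 + 9911) = 1/(24172927/2439) = 2439/24172927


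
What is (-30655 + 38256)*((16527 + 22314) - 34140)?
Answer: 35732301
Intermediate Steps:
(-30655 + 38256)*((16527 + 22314) - 34140) = 7601*(38841 - 34140) = 7601*4701 = 35732301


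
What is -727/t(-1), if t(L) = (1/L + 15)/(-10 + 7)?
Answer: 2181/14 ≈ 155.79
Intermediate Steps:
t(L) = -5 - 1/(3*L) (t(L) = (15 + 1/L)/(-3) = (15 + 1/L)*(-1/3) = -5 - 1/(3*L))
-727/t(-1) = -727/(-5 - 1/3/(-1)) = -727/(-5 - 1/3*(-1)) = -727/(-5 + 1/3) = -727/(-14/3) = -727*(-3/14) = 2181/14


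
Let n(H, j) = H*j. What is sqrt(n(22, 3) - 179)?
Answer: I*sqrt(113) ≈ 10.63*I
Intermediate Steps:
sqrt(n(22, 3) - 179) = sqrt(22*3 - 179) = sqrt(66 - 179) = sqrt(-113) = I*sqrt(113)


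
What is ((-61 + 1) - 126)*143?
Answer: -26598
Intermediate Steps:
((-61 + 1) - 126)*143 = (-60 - 126)*143 = -186*143 = -26598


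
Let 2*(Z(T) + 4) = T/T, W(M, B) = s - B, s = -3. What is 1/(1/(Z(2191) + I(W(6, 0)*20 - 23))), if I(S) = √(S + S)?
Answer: -7/2 + I*√166 ≈ -3.5 + 12.884*I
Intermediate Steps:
W(M, B) = -3 - B
I(S) = √2*√S (I(S) = √(2*S) = √2*√S)
Z(T) = -7/2 (Z(T) = -4 + (T/T)/2 = -4 + (½)*1 = -4 + ½ = -7/2)
1/(1/(Z(2191) + I(W(6, 0)*20 - 23))) = 1/(1/(-7/2 + √2*√((-3 - 1*0)*20 - 23))) = 1/(1/(-7/2 + √2*√((-3 + 0)*20 - 23))) = 1/(1/(-7/2 + √2*√(-3*20 - 23))) = 1/(1/(-7/2 + √2*√(-60 - 23))) = 1/(1/(-7/2 + √2*√(-83))) = 1/(1/(-7/2 + √2*(I*√83))) = 1/(1/(-7/2 + I*√166)) = -7/2 + I*√166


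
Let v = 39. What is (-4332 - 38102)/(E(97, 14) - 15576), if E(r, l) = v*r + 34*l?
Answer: 42434/11317 ≈ 3.7496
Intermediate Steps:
E(r, l) = 34*l + 39*r (E(r, l) = 39*r + 34*l = 34*l + 39*r)
(-4332 - 38102)/(E(97, 14) - 15576) = (-4332 - 38102)/((34*14 + 39*97) - 15576) = -42434/((476 + 3783) - 15576) = -42434/(4259 - 15576) = -42434/(-11317) = -42434*(-1/11317) = 42434/11317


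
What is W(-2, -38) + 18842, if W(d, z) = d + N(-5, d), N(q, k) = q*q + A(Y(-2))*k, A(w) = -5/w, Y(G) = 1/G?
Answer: 18845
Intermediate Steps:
N(q, k) = q² + 10*k (N(q, k) = q*q + (-5/(1/(-2)))*k = q² + (-5/(-½))*k = q² + (-5*(-2))*k = q² + 10*k)
W(d, z) = 25 + 11*d (W(d, z) = d + ((-5)² + 10*d) = d + (25 + 10*d) = 25 + 11*d)
W(-2, -38) + 18842 = (25 + 11*(-2)) + 18842 = (25 - 22) + 18842 = 3 + 18842 = 18845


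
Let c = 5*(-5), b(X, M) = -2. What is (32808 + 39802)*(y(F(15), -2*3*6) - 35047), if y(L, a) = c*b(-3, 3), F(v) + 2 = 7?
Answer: -2541132170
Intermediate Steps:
F(v) = 5 (F(v) = -2 + 7 = 5)
c = -25
y(L, a) = 50 (y(L, a) = -25*(-2) = 50)
(32808 + 39802)*(y(F(15), -2*3*6) - 35047) = (32808 + 39802)*(50 - 35047) = 72610*(-34997) = -2541132170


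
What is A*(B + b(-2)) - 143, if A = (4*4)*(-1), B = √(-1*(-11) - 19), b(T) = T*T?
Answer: -207 - 32*I*√2 ≈ -207.0 - 45.255*I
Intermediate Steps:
b(T) = T²
B = 2*I*√2 (B = √(11 - 19) = √(-8) = 2*I*√2 ≈ 2.8284*I)
A = -16 (A = 16*(-1) = -16)
A*(B + b(-2)) - 143 = -16*(2*I*√2 + (-2)²) - 143 = -16*(2*I*√2 + 4) - 143 = -16*(4 + 2*I*√2) - 143 = (-64 - 32*I*√2) - 143 = -207 - 32*I*√2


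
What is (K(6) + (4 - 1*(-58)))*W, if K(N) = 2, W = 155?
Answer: 9920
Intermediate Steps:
(K(6) + (4 - 1*(-58)))*W = (2 + (4 - 1*(-58)))*155 = (2 + (4 + 58))*155 = (2 + 62)*155 = 64*155 = 9920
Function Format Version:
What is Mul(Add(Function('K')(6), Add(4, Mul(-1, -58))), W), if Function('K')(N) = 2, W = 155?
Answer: 9920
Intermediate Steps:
Mul(Add(Function('K')(6), Add(4, Mul(-1, -58))), W) = Mul(Add(2, Add(4, Mul(-1, -58))), 155) = Mul(Add(2, Add(4, 58)), 155) = Mul(Add(2, 62), 155) = Mul(64, 155) = 9920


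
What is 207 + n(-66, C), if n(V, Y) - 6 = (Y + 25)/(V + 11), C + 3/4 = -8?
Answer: 9359/44 ≈ 212.70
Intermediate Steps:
C = -35/4 (C = -3/4 - 8 = -35/4 ≈ -8.7500)
n(V, Y) = 6 + (25 + Y)/(11 + V) (n(V, Y) = 6 + (Y + 25)/(V + 11) = 6 + (25 + Y)/(11 + V))
207 + n(-66, C) = 207 + (91 - 35/4 + 6*(-66))/(11 - 66) = 207 + (91 - 35/4 - 396)/(-55) = 207 - 1/55*(-1255/4) = 207 + 251/44 = 9359/44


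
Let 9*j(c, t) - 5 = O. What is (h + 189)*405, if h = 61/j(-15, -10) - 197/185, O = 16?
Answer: 22455711/259 ≈ 86702.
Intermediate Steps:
j(c, t) = 7/3 (j(c, t) = 5/9 + (1/9)*16 = 5/9 + 16/9 = 7/3)
h = 32476/1295 (h = 61/(7/3) - 197/185 = 61*(3/7) - 197*1/185 = 183/7 - 197/185 = 32476/1295 ≈ 25.078)
(h + 189)*405 = (32476/1295 + 189)*405 = (277231/1295)*405 = 22455711/259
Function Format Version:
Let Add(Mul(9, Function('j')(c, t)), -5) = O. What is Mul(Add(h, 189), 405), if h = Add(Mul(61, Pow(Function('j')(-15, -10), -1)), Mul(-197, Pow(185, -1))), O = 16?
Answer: Rational(22455711, 259) ≈ 86702.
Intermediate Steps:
Function('j')(c, t) = Rational(7, 3) (Function('j')(c, t) = Add(Rational(5, 9), Mul(Rational(1, 9), 16)) = Add(Rational(5, 9), Rational(16, 9)) = Rational(7, 3))
h = Rational(32476, 1295) (h = Add(Mul(61, Pow(Rational(7, 3), -1)), Mul(-197, Pow(185, -1))) = Add(Mul(61, Rational(3, 7)), Mul(-197, Rational(1, 185))) = Add(Rational(183, 7), Rational(-197, 185)) = Rational(32476, 1295) ≈ 25.078)
Mul(Add(h, 189), 405) = Mul(Add(Rational(32476, 1295), 189), 405) = Mul(Rational(277231, 1295), 405) = Rational(22455711, 259)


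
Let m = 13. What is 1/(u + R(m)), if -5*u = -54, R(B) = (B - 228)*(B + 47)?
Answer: -5/64446 ≈ -7.7584e-5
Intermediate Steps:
R(B) = (-228 + B)*(47 + B)
u = 54/5 (u = -⅕*(-54) = 54/5 ≈ 10.800)
1/(u + R(m)) = 1/(54/5 + (-10716 + 13² - 181*13)) = 1/(54/5 + (-10716 + 169 - 2353)) = 1/(54/5 - 12900) = 1/(-64446/5) = -5/64446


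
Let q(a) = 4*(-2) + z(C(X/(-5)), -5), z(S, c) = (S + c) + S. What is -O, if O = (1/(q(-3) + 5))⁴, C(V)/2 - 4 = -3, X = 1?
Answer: -1/256 ≈ -0.0039063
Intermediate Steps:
C(V) = 2 (C(V) = 8 + 2*(-3) = 8 - 6 = 2)
z(S, c) = c + 2*S
q(a) = -9 (q(a) = 4*(-2) + (-5 + 2*2) = -8 + (-5 + 4) = -8 - 1 = -9)
O = 1/256 (O = (1/(-9 + 5))⁴ = (1/(-4))⁴ = (-¼)⁴ = 1/256 ≈ 0.0039063)
-O = -1*1/256 = -1/256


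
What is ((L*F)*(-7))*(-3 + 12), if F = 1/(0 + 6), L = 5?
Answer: -105/2 ≈ -52.500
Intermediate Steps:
F = 1/6 ≈ 0.16667
((L*F)*(-7))*(-3 + 12) = ((5*(1/6))*(-7))*(-3 + 12) = ((5/6)*(-7))*9 = -35/6*9 = -105/2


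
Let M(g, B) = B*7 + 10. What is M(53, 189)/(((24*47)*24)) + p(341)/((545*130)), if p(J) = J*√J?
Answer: 1333/27072 + 341*√341/70850 ≈ 0.13812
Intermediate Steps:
M(g, B) = 10 + 7*B (M(g, B) = 7*B + 10 = 10 + 7*B)
p(J) = J^(3/2)
M(53, 189)/(((24*47)*24)) + p(341)/((545*130)) = (10 + 7*189)/(((24*47)*24)) + 341^(3/2)/((545*130)) = (10 + 1323)/((1128*24)) + (341*√341)/70850 = 1333/27072 + (341*√341)*(1/70850) = 1333*(1/27072) + 341*√341/70850 = 1333/27072 + 341*√341/70850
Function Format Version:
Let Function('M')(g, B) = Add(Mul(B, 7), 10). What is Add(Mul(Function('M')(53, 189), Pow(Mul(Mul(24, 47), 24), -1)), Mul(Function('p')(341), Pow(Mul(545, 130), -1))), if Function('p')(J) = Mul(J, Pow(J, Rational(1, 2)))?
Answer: Add(Rational(1333, 27072), Mul(Rational(341, 70850), Pow(341, Rational(1, 2)))) ≈ 0.13812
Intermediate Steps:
Function('M')(g, B) = Add(10, Mul(7, B)) (Function('M')(g, B) = Add(Mul(7, B), 10) = Add(10, Mul(7, B)))
Function('p')(J) = Pow(J, Rational(3, 2))
Add(Mul(Function('M')(53, 189), Pow(Mul(Mul(24, 47), 24), -1)), Mul(Function('p')(341), Pow(Mul(545, 130), -1))) = Add(Mul(Add(10, Mul(7, 189)), Pow(Mul(Mul(24, 47), 24), -1)), Mul(Pow(341, Rational(3, 2)), Pow(Mul(545, 130), -1))) = Add(Mul(Add(10, 1323), Pow(Mul(1128, 24), -1)), Mul(Mul(341, Pow(341, Rational(1, 2))), Pow(70850, -1))) = Add(Mul(1333, Pow(27072, -1)), Mul(Mul(341, Pow(341, Rational(1, 2))), Rational(1, 70850))) = Add(Mul(1333, Rational(1, 27072)), Mul(Rational(341, 70850), Pow(341, Rational(1, 2)))) = Add(Rational(1333, 27072), Mul(Rational(341, 70850), Pow(341, Rational(1, 2))))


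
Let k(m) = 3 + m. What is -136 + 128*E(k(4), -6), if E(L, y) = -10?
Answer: -1416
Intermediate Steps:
-136 + 128*E(k(4), -6) = -136 + 128*(-10) = -136 - 1280 = -1416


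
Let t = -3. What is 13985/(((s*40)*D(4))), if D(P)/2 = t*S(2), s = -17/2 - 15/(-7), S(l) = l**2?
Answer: 19579/8544 ≈ 2.2915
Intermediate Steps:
s = -89/14 (s = -17*1/2 - 15*(-1/7) = -17/2 + 15/7 = -89/14 ≈ -6.3571)
D(P) = -24 (D(P) = 2*(-3*2**2) = 2*(-3*4) = 2*(-12) = -24)
13985/(((s*40)*D(4))) = 13985/((-89/14*40*(-24))) = 13985/((-1780/7*(-24))) = 13985/(42720/7) = 13985*(7/42720) = 19579/8544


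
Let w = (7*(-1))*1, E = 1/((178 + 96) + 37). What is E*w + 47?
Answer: 14610/311 ≈ 46.977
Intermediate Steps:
E = 1/311 (E = 1/(274 + 37) = 1/311 ≈ 0.0032154)
w = -7 (w = -7*1 = -7)
E*w + 47 = (1/311)*(-7) + 47 = -7/311 + 47 = 14610/311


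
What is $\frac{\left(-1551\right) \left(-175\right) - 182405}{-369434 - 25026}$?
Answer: $- \frac{4451}{19723} \approx -0.22568$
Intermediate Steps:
$\frac{\left(-1551\right) \left(-175\right) - 182405}{-369434 - 25026} = \frac{271425 - 182405}{-394460} = 89020 \left(- \frac{1}{394460}\right) = - \frac{4451}{19723}$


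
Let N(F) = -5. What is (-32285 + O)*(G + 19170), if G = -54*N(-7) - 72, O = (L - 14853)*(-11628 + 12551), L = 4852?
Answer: -179409812544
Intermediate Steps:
O = -9230923 (O = (4852 - 14853)*(-11628 + 12551) = -10001*923 = -9230923)
G = 198 (G = -54*(-5) - 72 = 270 - 72 = 198)
(-32285 + O)*(G + 19170) = (-32285 - 9230923)*(198 + 19170) = -9263208*19368 = -179409812544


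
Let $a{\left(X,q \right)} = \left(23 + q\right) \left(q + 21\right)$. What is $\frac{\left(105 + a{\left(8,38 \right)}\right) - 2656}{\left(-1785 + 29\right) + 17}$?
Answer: $- \frac{1048}{1739} \approx -0.60264$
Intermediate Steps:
$a{\left(X,q \right)} = \left(21 + q\right) \left(23 + q\right)$ ($a{\left(X,q \right)} = \left(23 + q\right) \left(21 + q\right) = \left(21 + q\right) \left(23 + q\right)$)
$\frac{\left(105 + a{\left(8,38 \right)}\right) - 2656}{\left(-1785 + 29\right) + 17} = \frac{\left(105 + \left(483 + 38^{2} + 44 \cdot 38\right)\right) - 2656}{\left(-1785 + 29\right) + 17} = \frac{\left(105 + \left(483 + 1444 + 1672\right)\right) - 2656}{-1756 + 17} = \frac{\left(105 + 3599\right) - 2656}{-1739} = \left(3704 - 2656\right) \left(- \frac{1}{1739}\right) = 1048 \left(- \frac{1}{1739}\right) = - \frac{1048}{1739}$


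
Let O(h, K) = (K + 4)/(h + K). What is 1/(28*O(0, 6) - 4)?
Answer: 3/128 ≈ 0.023438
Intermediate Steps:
O(h, K) = (4 + K)/(K + h)
1/(28*O(0, 6) - 4) = 1/(28*((4 + 6)/(6 + 0)) - 4) = 1/(28*(10/6) - 4) = 1/(28*((⅙)*10) - 4) = 1/(28*(5/3) - 4) = 1/(140/3 - 4) = 1/(128/3) = 3/128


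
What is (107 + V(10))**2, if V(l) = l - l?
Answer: 11449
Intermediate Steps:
V(l) = 0
(107 + V(10))**2 = (107 + 0)**2 = 107**2 = 11449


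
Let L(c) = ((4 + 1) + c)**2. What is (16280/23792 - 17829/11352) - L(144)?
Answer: -124925751429/5626808 ≈ -22202.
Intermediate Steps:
L(c) = (5 + c)**2
(16280/23792 - 17829/11352) - L(144) = (16280/23792 - 17829/11352) - (5 + 144)**2 = (16280*(1/23792) - 17829*1/11352) - 1*149**2 = (2035/2974 - 5943/3784) - 1*22201 = -4987021/5626808 - 22201 = -124925751429/5626808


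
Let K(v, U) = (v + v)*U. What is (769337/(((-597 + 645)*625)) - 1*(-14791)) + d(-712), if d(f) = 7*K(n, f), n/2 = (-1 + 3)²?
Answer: -1947820663/30000 ≈ -64927.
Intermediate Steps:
n = 8 (n = 2*(-1 + 3)² = 2*2² = 2*4 = 8)
K(v, U) = 2*U*v (K(v, U) = (2*v)*U = 2*U*v)
d(f) = 112*f (d(f) = 7*(2*f*8) = 7*(16*f) = 112*f)
(769337/(((-597 + 645)*625)) - 1*(-14791)) + d(-712) = (769337/(((-597 + 645)*625)) - 1*(-14791)) + 112*(-712) = (769337/((48*625)) + 14791) - 79744 = (769337/30000 + 14791) - 79744 = 444499337/30000 - 79744 = -1947820663/30000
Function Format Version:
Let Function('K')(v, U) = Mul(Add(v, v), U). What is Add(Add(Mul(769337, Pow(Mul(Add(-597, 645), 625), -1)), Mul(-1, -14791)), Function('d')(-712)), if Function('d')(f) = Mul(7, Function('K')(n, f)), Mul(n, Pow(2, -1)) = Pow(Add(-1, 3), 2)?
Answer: Rational(-1947820663, 30000) ≈ -64927.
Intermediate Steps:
n = 8 (n = Mul(2, Pow(Add(-1, 3), 2)) = Mul(2, Pow(2, 2)) = Mul(2, 4) = 8)
Function('K')(v, U) = Mul(2, U, v) (Function('K')(v, U) = Mul(Mul(2, v), U) = Mul(2, U, v))
Function('d')(f) = Mul(112, f) (Function('d')(f) = Mul(7, Mul(2, f, 8)) = Mul(7, Mul(16, f)) = Mul(112, f))
Add(Add(Mul(769337, Pow(Mul(Add(-597, 645), 625), -1)), Mul(-1, -14791)), Function('d')(-712)) = Add(Add(Mul(769337, Pow(Mul(Add(-597, 645), 625), -1)), Mul(-1, -14791)), Mul(112, -712)) = Add(Add(Mul(769337, Pow(Mul(48, 625), -1)), 14791), -79744) = Add(Add(Mul(769337, Pow(30000, -1)), 14791), -79744) = Add(Add(Mul(769337, Rational(1, 30000)), 14791), -79744) = Add(Add(Rational(769337, 30000), 14791), -79744) = Add(Rational(444499337, 30000), -79744) = Rational(-1947820663, 30000)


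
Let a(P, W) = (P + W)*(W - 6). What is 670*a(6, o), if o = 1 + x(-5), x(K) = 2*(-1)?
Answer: -23450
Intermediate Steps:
x(K) = -2
o = -1 (o = 1 - 2 = -1)
a(P, W) = (-6 + W)*(P + W) (a(P, W) = (P + W)*(-6 + W) = (-6 + W)*(P + W))
670*a(6, o) = 670*((-1)**2 - 6*6 - 6*(-1) + 6*(-1)) = 670*(1 - 36 + 6 - 6) = 670*(-35) = -23450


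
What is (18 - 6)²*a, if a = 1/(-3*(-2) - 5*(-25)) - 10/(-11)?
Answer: 34416/275 ≈ 125.15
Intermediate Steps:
a = 239/275 (a = -1/25/(6 - 5) - 10*(-1/11) = -1/25/1 + 10/11 = 1*(-1/25) + 10/11 = -1/25 + 10/11 = 239/275 ≈ 0.86909)
(18 - 6)²*a = (18 - 6)²*(239/275) = 12²*(239/275) = 144*(239/275) = 34416/275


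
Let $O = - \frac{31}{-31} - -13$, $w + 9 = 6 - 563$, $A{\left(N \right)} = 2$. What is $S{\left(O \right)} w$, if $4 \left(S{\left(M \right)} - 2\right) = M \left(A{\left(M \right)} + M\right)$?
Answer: $-32828$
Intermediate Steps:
$w = -566$ ($w = -9 + \left(6 - 563\right) = -9 - 557 = -566$)
$O = 14$ ($O = \left(-31\right) \left(- \frac{1}{31}\right) + 13 = 1 + 13 = 14$)
$S{\left(M \right)} = 2 + \frac{M \left(2 + M\right)}{4}$
$S{\left(O \right)} w = \left(2 + \frac{1}{2} \cdot 14 + \frac{14^{2}}{4}\right) \left(-566\right) = \left(2 + 7 + \frac{1}{4} \cdot 196\right) \left(-566\right) = \left(2 + 7 + 49\right) \left(-566\right) = 58 \left(-566\right) = -32828$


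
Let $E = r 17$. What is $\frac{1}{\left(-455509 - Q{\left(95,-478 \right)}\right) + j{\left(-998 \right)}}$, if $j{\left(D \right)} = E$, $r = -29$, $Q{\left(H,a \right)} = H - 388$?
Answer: $- \frac{1}{455709} \approx -2.1944 \cdot 10^{-6}$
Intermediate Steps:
$Q{\left(H,a \right)} = -388 + H$
$E = -493$ ($E = \left(-29\right) 17 = -493$)
$j{\left(D \right)} = -493$
$\frac{1}{\left(-455509 - Q{\left(95,-478 \right)}\right) + j{\left(-998 \right)}} = \frac{1}{\left(-455509 - \left(-388 + 95\right)\right) - 493} = \frac{1}{\left(-455509 - -293\right) - 493} = \frac{1}{\left(-455509 + 293\right) - 493} = \frac{1}{-455216 - 493} = \frac{1}{-455709} = - \frac{1}{455709}$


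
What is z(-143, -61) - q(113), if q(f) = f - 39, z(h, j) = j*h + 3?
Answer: 8652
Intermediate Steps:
z(h, j) = 3 + h*j (z(h, j) = h*j + 3 = 3 + h*j)
q(f) = -39 + f
z(-143, -61) - q(113) = (3 - 143*(-61)) - (-39 + 113) = (3 + 8723) - 1*74 = 8726 - 74 = 8652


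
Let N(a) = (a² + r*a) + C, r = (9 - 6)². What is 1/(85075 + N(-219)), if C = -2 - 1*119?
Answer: 1/130944 ≈ 7.6368e-6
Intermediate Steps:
r = 9 (r = 3² = 9)
C = -121 (C = -2 - 119 = -121)
N(a) = -121 + a² + 9*a (N(a) = (a² + 9*a) - 121 = -121 + a² + 9*a)
1/(85075 + N(-219)) = 1/(85075 + (-121 + (-219)² + 9*(-219))) = 1/(85075 + (-121 + 47961 - 1971)) = 1/(85075 + 45869) = 1/130944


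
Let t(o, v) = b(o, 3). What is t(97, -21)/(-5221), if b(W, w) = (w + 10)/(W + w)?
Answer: -13/522100 ≈ -2.4899e-5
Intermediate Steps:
b(W, w) = (10 + w)/(W + w)
t(o, v) = 13/(3 + o) (t(o, v) = (10 + 3)/(o + 3) = 13/(3 + o))
t(97, -21)/(-5221) = (13/(3 + 97))/(-5221) = (13/100)*(-1/5221) = -13/522100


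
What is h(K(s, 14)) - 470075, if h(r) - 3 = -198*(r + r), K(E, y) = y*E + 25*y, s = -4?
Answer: -586496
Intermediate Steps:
K(E, y) = 25*y + E*y (K(E, y) = E*y + 25*y = 25*y + E*y)
h(r) = 3 - 396*r (h(r) = 3 - 198*(r + r) = 3 - 396*r)
h(K(s, 14)) - 470075 = (3 - 5544*(25 - 4)) - 470075 = (3 - 5544*21) - 470075 = (3 - 396*294) - 470075 = (3 - 116424) - 470075 = -116421 - 470075 = -586496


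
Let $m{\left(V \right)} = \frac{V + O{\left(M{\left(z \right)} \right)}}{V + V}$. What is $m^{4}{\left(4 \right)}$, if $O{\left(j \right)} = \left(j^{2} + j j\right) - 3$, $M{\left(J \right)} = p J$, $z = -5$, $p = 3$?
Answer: $\frac{41371966801}{4096} \approx 1.0101 \cdot 10^{7}$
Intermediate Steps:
$M{\left(J \right)} = 3 J$
$O{\left(j \right)} = -3 + 2 j^{2}$ ($O{\left(j \right)} = \left(j^{2} + j^{2}\right) - 3 = 2 j^{2} - 3 = -3 + 2 j^{2}$)
$m{\left(V \right)} = \frac{447 + V}{2 V}$ ($m{\left(V \right)} = \frac{V - \left(3 - 2 \left(3 \left(-5\right)\right)^{2}\right)}{V + V} = \frac{V - \left(3 - 2 \left(-15\right)^{2}\right)}{2 V} = \left(V + \left(-3 + 2 \cdot 225\right)\right) \frac{1}{2 V} = \left(V + \left(-3 + 450\right)\right) \frac{1}{2 V} = \left(V + 447\right) \frac{1}{2 V} = \left(447 + V\right) \frac{1}{2 V} = \frac{447 + V}{2 V}$)
$m^{4}{\left(4 \right)} = \left(\frac{447 + 4}{2 \cdot 4}\right)^{4} = \left(\frac{1}{2} \cdot \frac{1}{4} \cdot 451\right)^{4} = \left(\frac{451}{8}\right)^{4} = \frac{41371966801}{4096}$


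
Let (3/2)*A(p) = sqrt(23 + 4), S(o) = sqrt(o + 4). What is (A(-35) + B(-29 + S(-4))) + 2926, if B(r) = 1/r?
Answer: 84853/29 + 2*sqrt(3) ≈ 2929.4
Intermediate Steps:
S(o) = sqrt(4 + o)
A(p) = 2*sqrt(3) (A(p) = 2*sqrt(23 + 4)/3 = 2*sqrt(27)/3 = 2*(3*sqrt(3))/3 = 2*sqrt(3))
(A(-35) + B(-29 + S(-4))) + 2926 = (2*sqrt(3) + 1/(-29 + sqrt(4 - 4))) + 2926 = (2*sqrt(3) + 1/(-29 + sqrt(0))) + 2926 = (2*sqrt(3) + 1/(-29 + 0)) + 2926 = (2*sqrt(3) + 1/(-29)) + 2926 = (2*sqrt(3) - 1/29) + 2926 = (-1/29 + 2*sqrt(3)) + 2926 = 84853/29 + 2*sqrt(3)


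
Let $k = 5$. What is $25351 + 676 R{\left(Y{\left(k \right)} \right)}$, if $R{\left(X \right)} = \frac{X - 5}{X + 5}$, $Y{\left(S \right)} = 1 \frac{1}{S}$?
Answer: $24727$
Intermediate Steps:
$Y{\left(S \right)} = \frac{1}{S}$
$R{\left(X \right)} = \frac{-5 + X}{5 + X}$
$25351 + 676 R{\left(Y{\left(k \right)} \right)} = 25351 + 676 \frac{-5 + \frac{1}{5}}{5 + \frac{1}{5}} = 25351 + 676 \frac{1}{\frac{26}{5}} \left(- \frac{24}{5}\right) = 25351 + 676 \cdot \frac{5}{26} \left(- \frac{24}{5}\right) = 25351 + 676 \left(- \frac{12}{13}\right) = 25351 - 624 = 24727$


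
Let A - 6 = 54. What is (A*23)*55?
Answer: 75900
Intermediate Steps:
A = 60 (A = 6 + 54 = 60)
(A*23)*55 = (60*23)*55 = 1380*55 = 75900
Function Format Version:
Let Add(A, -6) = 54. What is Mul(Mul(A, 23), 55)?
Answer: 75900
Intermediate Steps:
A = 60 (A = Add(6, 54) = 60)
Mul(Mul(A, 23), 55) = Mul(Mul(60, 23), 55) = Mul(1380, 55) = 75900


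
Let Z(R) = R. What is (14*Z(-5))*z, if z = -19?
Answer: 1330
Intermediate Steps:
(14*Z(-5))*z = (14*(-5))*(-19) = -70*(-19) = 1330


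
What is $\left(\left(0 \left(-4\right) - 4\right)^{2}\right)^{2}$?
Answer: $256$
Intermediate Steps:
$\left(\left(0 \left(-4\right) - 4\right)^{2}\right)^{2} = \left(\left(0 - 4\right)^{2}\right)^{2} = \left(\left(-4\right)^{2}\right)^{2} = 16^{2} = 256$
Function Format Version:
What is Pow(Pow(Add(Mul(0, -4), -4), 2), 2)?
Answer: 256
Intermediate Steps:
Pow(Pow(Add(Mul(0, -4), -4), 2), 2) = Pow(Pow(Add(0, -4), 2), 2) = Pow(Pow(-4, 2), 2) = Pow(16, 2) = 256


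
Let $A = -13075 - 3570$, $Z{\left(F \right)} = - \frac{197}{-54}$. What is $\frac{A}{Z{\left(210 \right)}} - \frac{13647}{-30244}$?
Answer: $- \frac{27181526061}{5958068} \approx -4562.1$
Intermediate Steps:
$Z{\left(F \right)} = \frac{197}{54}$ ($Z{\left(F \right)} = \left(-197\right) \left(- \frac{1}{54}\right) = \frac{197}{54}$)
$A = -16645$ ($A = -13075 - 3570 = -16645$)
$\frac{A}{Z{\left(210 \right)}} - \frac{13647}{-30244} = - \frac{16645}{\frac{197}{54}} - \frac{13647}{-30244} = \left(-16645\right) \frac{54}{197} - - \frac{13647}{30244} = - \frac{898830}{197} + \frac{13647}{30244} = - \frac{27181526061}{5958068}$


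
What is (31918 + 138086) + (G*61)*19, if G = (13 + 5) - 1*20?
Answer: 167686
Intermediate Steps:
G = -2 (G = 18 - 20 = -2)
(31918 + 138086) + (G*61)*19 = (31918 + 138086) - 2*61*19 = 170004 - 122*19 = 170004 - 2318 = 167686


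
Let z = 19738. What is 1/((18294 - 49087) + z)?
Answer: -1/11055 ≈ -9.0457e-5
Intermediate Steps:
1/((18294 - 49087) + z) = 1/((18294 - 49087) + 19738) = 1/(-30793 + 19738) = 1/(-11055) = -1/11055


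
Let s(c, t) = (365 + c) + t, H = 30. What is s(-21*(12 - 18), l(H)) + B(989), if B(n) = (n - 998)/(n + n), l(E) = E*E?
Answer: 2751389/1978 ≈ 1391.0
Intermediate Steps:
l(E) = E**2
B(n) = (-998 + n)/(2*n) (B(n) = (-998 + n)/((2*n)) = (-998 + n)*(1/(2*n)) = (-998 + n)/(2*n))
s(c, t) = 365 + c + t
s(-21*(12 - 18), l(H)) + B(989) = (365 - 21*(12 - 18) + 30**2) + (1/2)*(-998 + 989)/989 = (365 - 21*(-6) + 900) + (1/2)*(1/989)*(-9) = (365 + 126 + 900) - 9/1978 = 1391 - 9/1978 = 2751389/1978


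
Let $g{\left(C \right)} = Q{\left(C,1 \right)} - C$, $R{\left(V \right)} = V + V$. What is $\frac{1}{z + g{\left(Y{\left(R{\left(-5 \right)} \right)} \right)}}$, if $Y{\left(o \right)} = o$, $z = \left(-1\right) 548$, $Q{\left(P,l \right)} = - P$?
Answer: $- \frac{1}{528} \approx -0.0018939$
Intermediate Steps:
$R{\left(V \right)} = 2 V$
$z = -548$
$g{\left(C \right)} = - 2 C$ ($g{\left(C \right)} = - C - C = - 2 C$)
$\frac{1}{z + g{\left(Y{\left(R{\left(-5 \right)} \right)} \right)}} = \frac{1}{-548 - 2 \cdot 2 \left(-5\right)} = \frac{1}{-548 - -20} = \frac{1}{-548 + 20} = \frac{1}{-528} = - \frac{1}{528}$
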